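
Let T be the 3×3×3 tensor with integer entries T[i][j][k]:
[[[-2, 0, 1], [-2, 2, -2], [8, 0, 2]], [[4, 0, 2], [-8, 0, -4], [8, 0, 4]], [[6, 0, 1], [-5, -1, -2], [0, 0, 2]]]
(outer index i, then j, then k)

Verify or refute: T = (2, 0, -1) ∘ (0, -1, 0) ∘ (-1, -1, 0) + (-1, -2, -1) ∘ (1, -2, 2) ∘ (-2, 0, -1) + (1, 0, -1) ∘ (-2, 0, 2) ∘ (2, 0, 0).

Reconstruct entrywise from the claimed factors. For example, T[1,0,1] = 0 and Σₗ aₗ[1]bₗ[0]cₗ[1] = (0)·(0)·(-1) + (-2)·(1)·(0) + (0)·(-2)·(0) = 0; checking all 27 entries, every one matches. The claim holds.

Yes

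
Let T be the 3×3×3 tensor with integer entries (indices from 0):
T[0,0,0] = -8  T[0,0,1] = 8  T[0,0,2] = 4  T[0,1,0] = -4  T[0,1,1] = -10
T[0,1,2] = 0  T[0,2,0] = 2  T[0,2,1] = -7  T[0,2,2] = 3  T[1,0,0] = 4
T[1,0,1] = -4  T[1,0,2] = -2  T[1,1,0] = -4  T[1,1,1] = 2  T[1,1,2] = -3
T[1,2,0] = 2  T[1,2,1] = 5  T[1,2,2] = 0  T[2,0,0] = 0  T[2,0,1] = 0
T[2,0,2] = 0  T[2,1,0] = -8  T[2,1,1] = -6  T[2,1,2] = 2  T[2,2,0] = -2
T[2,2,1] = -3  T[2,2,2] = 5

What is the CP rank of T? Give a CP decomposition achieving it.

rank(T) = 3

Lower bound: in the mode-3 unfolding of T (rows indexed by k, columns by (i,j)) the 3×3 minor on rows k ∈ {0, 1, 2}, columns (i,j) ∈ {(0,0), (0,1), (0,2)} is det [[-8, -4, 2], [8, -10, -7], [4, 0, 3]] = 528 ≠ 0, so that unfolding has rank ≥ 3 and hence rank(T) ≥ 3 (CP rank is at least every unfolding rank, though it can be larger).
Upper bound: T is a sum of 3 rank-1 terms, T = [1, 1, 1] ⊗ [0, 2, -1] ⊗ [-2, -1, -1] + [2, -1, 0] ⊗ [2, -1, -1] ⊗ [-2, 2, 1] + [2, -1, 2] ⊗ [0, 1, 1] ⊗ [-2, -2, 2] (one valid choice — decompositions are not unique — normalised so each a, b is primitive with positive first nonzero entry; check it by expanding all entries), so rank(T) ≤ 3.
These bounds meet, so rank(T) = 3.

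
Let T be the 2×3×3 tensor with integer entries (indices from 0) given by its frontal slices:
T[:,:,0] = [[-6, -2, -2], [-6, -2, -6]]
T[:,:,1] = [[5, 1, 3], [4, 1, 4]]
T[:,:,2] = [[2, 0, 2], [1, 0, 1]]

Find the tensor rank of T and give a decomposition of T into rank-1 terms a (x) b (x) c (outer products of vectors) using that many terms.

Lower bound: the mode-2 unfolding of T (rows indexed by j, columns by (i,k) = (0,0), (0,1), (0,2), (1,0), (1,1), (1,2)) is [[-6, 5, 2, -6, 4, 1], [-2, 1, 0, -2, 1, 0], [-2, 3, 2, -6, 4, 1]].
There the 3×3 minor on rows j ∈ {0, 1, 2}, columns (i,k) ∈ {(0,0), (0,1), (1,0)} is det [[-6, 5, -6], [-2, 1, -2], [-2, 3, -6]] = -16 ≠ 0, so this unfolding has rank ≥ 3; CP rank is at least every unfolding rank, so rank(T) ≥ 3. (This is only a lower bound: in general the CP rank may exceed every unfolding rank, so we still need to exhibit 3 rank-1 terms summing to T.)
Upper bound: T is a sum of 3 rank-1 terms, T = (0, 1) (x) (2, 1, 2) (x) (-2, 1, 0) + (1, 0) (x) (1, 1, -1) (x) (-2, 1, 0) + (2, 1) (x) (1, 0, 1) (x) (-2, 2, 1) (one valid choice — decompositions are not unique — normalised so each a, b is primitive with positive first nonzero entry; check it by expanding all entries), so rank(T) ≤ 3.
These bounds meet, so rank(T) = 3.

rank(T) = 3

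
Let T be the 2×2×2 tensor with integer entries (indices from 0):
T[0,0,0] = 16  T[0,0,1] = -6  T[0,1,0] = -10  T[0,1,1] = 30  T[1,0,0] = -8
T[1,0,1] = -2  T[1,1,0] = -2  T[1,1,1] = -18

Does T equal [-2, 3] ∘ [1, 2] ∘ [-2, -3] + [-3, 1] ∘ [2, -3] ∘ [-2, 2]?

Reconstruct entry (1,0,0) from the claimed factors: Σₗ aₗ[1]bₗ[0]cₗ[0] = (3)·(1)·(-2) + (1)·(2)·(-2) = -10, but T[1,0,0] = -8. The claim is false.

No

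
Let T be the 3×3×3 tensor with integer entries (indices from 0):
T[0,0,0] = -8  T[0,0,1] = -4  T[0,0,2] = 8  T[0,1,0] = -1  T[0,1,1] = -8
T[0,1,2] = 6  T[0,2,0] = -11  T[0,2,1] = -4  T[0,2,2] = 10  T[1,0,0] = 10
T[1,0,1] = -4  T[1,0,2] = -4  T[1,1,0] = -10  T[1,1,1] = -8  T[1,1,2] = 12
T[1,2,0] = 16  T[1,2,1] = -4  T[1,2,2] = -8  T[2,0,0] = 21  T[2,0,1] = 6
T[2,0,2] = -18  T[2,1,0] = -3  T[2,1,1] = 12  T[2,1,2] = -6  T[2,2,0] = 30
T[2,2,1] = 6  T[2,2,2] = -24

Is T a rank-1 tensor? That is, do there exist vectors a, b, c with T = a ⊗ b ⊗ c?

No

The mode-3 unfolding of T (rows indexed by k, columns by (i,j) = (0,0), (0,1), (0,2), (1,0), (1,1), (1,2), (2,0), (2,1), (2,2)) is [[-8, -1, -11, 10, -10, 16, 21, -3, 30], [-4, -8, -4, -4, -8, -4, 6, 12, 6], [8, 6, 10, -4, 12, -8, -18, -6, -24]].
There the 2×2 minor on rows k ∈ {0, 1}, columns (i,j) ∈ {(0,0), (0,1)} is det [[-8, -1], [-4, -8]] = 60 ≠ 0, so this unfolding has rank ≥ 2; CP rank is at least every unfolding rank, so rank(T) ≥ 2.
In particular rank(T) ≥ 2 > 1, so T is not rank-1.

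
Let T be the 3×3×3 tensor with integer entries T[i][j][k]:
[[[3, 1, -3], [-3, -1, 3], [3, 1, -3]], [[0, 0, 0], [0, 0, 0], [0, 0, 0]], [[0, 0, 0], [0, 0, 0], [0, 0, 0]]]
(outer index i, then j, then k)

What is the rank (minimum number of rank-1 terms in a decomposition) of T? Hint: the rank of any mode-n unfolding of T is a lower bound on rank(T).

Lower bound: T ≠ 0 (e.g. T[0,0,0] = 3), so rank(T) ≥ 1.
Upper bound: the mode-1 fibre T[:,0,0] = [3, 0, 0] gives a = (1, 0, 0) (primitive direction); the mode-2 fibre T[0,:,0] = [3, -3, 3] gives b = (1, -1, 1); then c[k] = T[0,0,k] / (a[0]·b[0]) = [3, 1, -3] / 1 = (3, 1, -3).
Expanding (1, 0, 0) (x) (1, -1, 1) (x) (3, 1, -3) reproduces all 27 entries of T, so T = (1, 0, 0) (x) (1, -1, 1) (x) (3, 1, -3) and rank(T) ≤ 1.
These bounds meet, so rank(T) = 1.

1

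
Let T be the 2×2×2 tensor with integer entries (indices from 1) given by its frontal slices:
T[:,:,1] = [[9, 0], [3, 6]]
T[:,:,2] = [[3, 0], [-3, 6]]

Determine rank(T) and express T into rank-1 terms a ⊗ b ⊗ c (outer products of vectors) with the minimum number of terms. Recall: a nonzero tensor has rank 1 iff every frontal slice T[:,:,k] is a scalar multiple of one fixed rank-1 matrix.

rank(T) = 2

Lower bound: the mode-3 unfolding of T (rows indexed by k, columns by (i,j) = (1,1), (1,2), (2,1), (2,2)) is [[9, 0, 3, 6], [3, 0, -3, 6]].
There the 2×2 minor on rows k ∈ {1, 2}, columns (i,j) ∈ {(1,1), (2,1)} is det [[9, 3], [3, -3]] = -36 ≠ 0, so this unfolding has rank ≥ 2; CP rank is at least every unfolding rank, so rank(T) ≥ 2. (This is only a lower bound: in general the CP rank may exceed every unfolding rank, so we still need to exhibit 2 rank-1 terms summing to T.)
Upper bound — finding two terms. Write S_k = T[:,:,k] for the frontal slices: S₁ = [[9, 0], [3, 6]], S₂ = [[3, 0], [-3, 6]].
If T = a₁ ⊗ b₁ ⊗ c₁ + a₂ ⊗ b₂ ⊗ c₂ then each S_k = c₁[k]·a₁b₁ᵀ + c₂[k]·a₂b₂ᵀ. S₁ and S₂ are linearly independent, so a₁b₁ᵀ and a₂b₂ᵀ must span the same plane of matrices: they are the rank-1 matrices of the form x·S₁ + y·S₂.
det(x·S₁ + y·S₂) is 54·x² + 72·xy + 18·y² = 18·(x + y)(3·x + y), vanishing at (x:y) = (1:-1) and (1:-3).
M₁ = S₁ − S₂ = [[6, 0], [6, 0]] = 6·[1, 1][1, 0]ᵀ and M₂ = S₁ − 3·S₂ = [[0, 0], [12, -12]] = 12·[0, 1][1, -1]ᵀ, so take a₁ = [1, 1], b₁ = [1, 0], a₂ = [0, 1], b₂ = [1, -1].
Each slice is an integer combination of E₁ = a₁b₁ᵀ and E₂ = a₂b₂ᵀ: S₁ = 9·E₁ − 6·E₂, S₂ = 3·E₁ − 6·E₂; reading off coefficients, c₁ = [9, 3] and c₂ = [-6, -6].
Hence T = [1, 1] ⊗ [1, 0] ⊗ [9, 3] + [0, 1] ⊗ [1, -1] ⊗ [-6, -6], so rank(T) ≤ 2.
These bounds meet, so rank(T) = 2.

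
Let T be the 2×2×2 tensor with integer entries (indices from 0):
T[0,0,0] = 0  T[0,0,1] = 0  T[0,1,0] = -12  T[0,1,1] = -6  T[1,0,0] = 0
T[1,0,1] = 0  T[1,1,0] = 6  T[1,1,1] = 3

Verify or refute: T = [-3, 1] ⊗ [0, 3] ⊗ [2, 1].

Reconstruct entry (0,1,0) from the claimed factors: Σₗ aₗ[0]bₗ[1]cₗ[0] = (-3)·(3)·(2) = -18, but T[0,1,0] = -12. The claim is false.

No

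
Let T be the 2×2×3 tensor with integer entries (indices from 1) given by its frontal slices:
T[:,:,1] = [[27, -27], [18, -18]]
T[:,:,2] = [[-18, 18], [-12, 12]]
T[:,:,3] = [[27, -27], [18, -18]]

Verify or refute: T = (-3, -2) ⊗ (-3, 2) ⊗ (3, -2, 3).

No

Reconstruct entry (1,2,1) from the claimed factors: Σₗ aₗ[1]bₗ[2]cₗ[1] = (-3)·(2)·(3) = -18, but T[1,2,1] = -27. The claim is false.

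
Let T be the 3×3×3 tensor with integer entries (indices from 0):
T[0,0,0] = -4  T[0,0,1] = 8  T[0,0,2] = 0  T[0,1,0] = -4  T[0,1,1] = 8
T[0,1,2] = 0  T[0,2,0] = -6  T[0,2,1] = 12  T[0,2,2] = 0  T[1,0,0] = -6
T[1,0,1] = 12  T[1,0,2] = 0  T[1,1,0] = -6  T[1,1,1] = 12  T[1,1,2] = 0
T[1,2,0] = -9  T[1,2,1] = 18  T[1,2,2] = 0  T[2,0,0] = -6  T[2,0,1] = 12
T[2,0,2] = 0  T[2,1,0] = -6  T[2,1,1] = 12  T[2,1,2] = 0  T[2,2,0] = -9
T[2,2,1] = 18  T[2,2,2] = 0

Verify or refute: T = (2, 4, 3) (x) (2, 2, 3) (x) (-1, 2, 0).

Reconstruct entry (1,0,0) from the claimed factors: Σₗ aₗ[1]bₗ[0]cₗ[0] = (4)·(2)·(-1) = -8, but T[1,0,0] = -6. The claim is false.

No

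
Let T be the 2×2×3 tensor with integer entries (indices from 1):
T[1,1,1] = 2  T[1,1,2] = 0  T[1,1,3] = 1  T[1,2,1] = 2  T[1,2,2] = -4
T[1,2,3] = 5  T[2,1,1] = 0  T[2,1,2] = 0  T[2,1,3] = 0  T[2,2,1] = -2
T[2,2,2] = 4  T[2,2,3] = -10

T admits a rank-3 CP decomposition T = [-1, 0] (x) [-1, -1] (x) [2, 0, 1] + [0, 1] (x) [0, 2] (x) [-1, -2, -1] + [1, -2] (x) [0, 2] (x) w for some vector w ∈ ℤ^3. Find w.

w = [0, -2, 2]

Subtract the known terms from T to get the rank-1 residual R = [1, -2] (x) [0, 2] (x) w, so R[i,j,k] = a[i]·b[j]·w[k]. Pick indices with nonzero a[1]·b[2] = (1)·(2) = 2. Only the fibre through (1,2,·) is needed: R[1,2,:] = T[1,2,:] − Σₗ aₗ[1]bₗ[2]cₗ = [2, -4, 5] − (-1)·(-1)·[2, 0, 1] − (0)·(2)·[-1, -2, -1] = [0, -4, 4]. Then w[k] = R[1,2,k] / 2 for each k, giving w = [0, -4, 4] / 2 = [0, -2, 2].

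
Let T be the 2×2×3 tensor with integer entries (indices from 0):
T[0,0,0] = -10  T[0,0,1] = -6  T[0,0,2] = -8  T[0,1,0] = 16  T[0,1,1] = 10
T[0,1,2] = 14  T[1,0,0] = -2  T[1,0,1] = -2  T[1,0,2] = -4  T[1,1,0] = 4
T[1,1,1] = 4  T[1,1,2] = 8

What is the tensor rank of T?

Lower bound: the mode-3 unfolding of T (rows indexed by k, columns by (i,j) = (0,0), (0,1), (1,0), (1,1)) is [[-10, 16, -2, 4], [-6, 10, -2, 4], [-8, 14, -4, 8]].
There the 2×2 minor on rows k ∈ {0, 1}, columns (i,j) ∈ {(0,0), (0,1)} is det [[-10, 16], [-6, 10]] = -4 ≠ 0, so this unfolding has rank ≥ 2; CP rank is at least every unfolding rank, so rank(T) ≥ 2. (This is only a lower bound: in general the CP rank may exceed every unfolding rank, so we still need to exhibit 2 rank-1 terms summing to T.)
Upper bound — finding two terms. Write S_k = T[:,:,k] for the frontal slices: S₀ = [[-10, 16], [-2, 4]], S₁ = [[-6, 10], [-2, 4]], S₂ = [[-8, 14], [-4, 8]].
If T = a₁ ⊗ b₁ ⊗ c₁ + a₂ ⊗ b₂ ⊗ c₂ then each S_k = c₁[k]·a₁b₁ᵀ + c₂[k]·a₂b₂ᵀ. S₀ and S₁ are linearly independent, so a₁b₁ᵀ and a₂b₂ᵀ must span the same plane of matrices: they are the rank-1 matrices of the form x·S₀ + y·S₁.
det(x·S₀ + y·S₁) is −8·x² − 12·xy − 4·y² = (-4)·(x + y)(2·x + y), vanishing at (x:y) = (1:-1) and (1:-2).
M₁ = S₀ − S₁ = [[-4, 6], [0, 0]] = (-2)·[1, 0][2, -3]ᵀ and M₂ = S₀ − 2·S₁ = [[2, -4], [2, -4]] = 2·[1, 1][1, -2]ᵀ, so take a₁ = [1, 0], b₁ = [2, -3], a₂ = [1, 1], b₂ = [1, -2].
Each slice is an integer combination of E₁ = a₁b₁ᵀ and E₂ = a₂b₂ᵀ: S₀ = −4·E₁ − 2·E₂, S₁ = −2·E₁ − 2·E₂, S₂ = −2·E₁ − 4·E₂; reading off coefficients, c₁ = [-4, -2, -2] and c₂ = [-2, -2, -4].
Hence T = [1, 0] ⊗ [2, -3] ⊗ [-4, -2, -2] + [1, 1] ⊗ [1, -2] ⊗ [-2, -2, -4], so rank(T) ≤ 2.
These bounds meet, so rank(T) = 2.

2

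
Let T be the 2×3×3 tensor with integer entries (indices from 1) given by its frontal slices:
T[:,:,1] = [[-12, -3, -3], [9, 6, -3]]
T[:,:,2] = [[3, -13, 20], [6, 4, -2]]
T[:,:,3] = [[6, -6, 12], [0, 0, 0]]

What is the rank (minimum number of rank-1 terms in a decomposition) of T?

Lower bound: the mode-2 unfolding of T (rows indexed by j, columns by (i,k) = (1,1), (1,2), (1,3), (2,1), (2,2), (2,3)) is [[-12, 3, 6, 9, 6, 0], [-3, -13, -6, 6, 4, 0], [-3, 20, 12, -3, -2, 0]].
There the 2×2 minor on rows j ∈ {1, 2}, columns (i,k) ∈ {(1,1), (1,2)} is det [[-12, 3], [-3, -13]] = 165 ≠ 0, so this unfolding has rank ≥ 2; CP rank is at least every unfolding rank, so rank(T) ≥ 2. (This is only a lower bound: in general the CP rank may exceed every unfolding rank, so we still need to exhibit 2 rank-1 terms summing to T.)
Upper bound — finding two terms. Write S_k = T[:,:,k] for the frontal slices: S₁ = [[-12, -3, -3], [9, 6, -3]], S₂ = [[3, -13, 20], [6, 4, -2]], S₃ = [[6, -6, 12], [0, 0, 0]].
If T = a₁ ⊗ b₁ ⊗ c₁ + a₂ ⊗ b₂ ⊗ c₂ then each S_k = c₁[k]·a₁b₁ᵀ + c₂[k]·a₂b₂ᵀ. S₁ and S₂ are linearly independent, so a₁b₁ᵀ and a₂b₂ᵀ must span the same plane of matrices: they are the rank-1 matrices of the form x·S₁ + y·S₂.
The 2×2 minor of x·S₁ + y·S₂ on rows {1,2}, columns {1,2} is −45·x² + 105·xy + 90·y² = (-15)·(x − 3·y)(3·x + 2·y), vanishing at (x:y) = (3:1) and (2:-3).
M₁ = 3·S₁ + S₂ = [[-33, -22, 11], [33, 22, -11]] = (-11)·[1, -1][3, 2, -1]ᵀ and M₂ = 2·S₁ − 3·S₂ = [[-33, 33, -66], [0, 0, 0]] = (-33)·[1, 0][1, -1, 2]ᵀ, so take a₁ = [1, -1], b₁ = [3, 2, -1], a₂ = [1, 0], b₂ = [1, -1, 2].
Each slice is an integer combination of E₁ = a₁b₁ᵀ and E₂ = a₂b₂ᵀ: S₁ = −3·E₁ − 3·E₂, S₂ = −2·E₁ + 9·E₂, S₃ = 6·E₂; reading off coefficients, c₁ = [-3, -2, 0] and c₂ = [-3, 9, 6].
Hence T = [1, -1] ⊗ [3, 2, -1] ⊗ [-3, -2, 0] + [1, 0] ⊗ [1, -1, 2] ⊗ [-3, 9, 6], so rank(T) ≤ 2.
These bounds meet, so rank(T) = 2.
Check entry T[1,2,2] = -13: (1)·(2)·(-2) + (1)·(-1)·(9) = -13.

2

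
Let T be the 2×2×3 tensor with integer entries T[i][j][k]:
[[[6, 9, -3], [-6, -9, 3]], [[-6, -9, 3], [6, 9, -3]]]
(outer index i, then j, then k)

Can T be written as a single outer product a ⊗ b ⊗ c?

The mode-1 fibre T[:,0,0] = [6, -6] gives a = (1, -1) (primitive direction); the mode-2 fibre T[0,:,0] = [6, -6] gives b = (1, -1); then c[k] = T[0,0,k] / (a[0]·b[0]) = [6, 9, -3] / 1 = (6, 9, -3).
Expanding (1, -1) ⊗ (1, -1) ⊗ (6, 9, -3) reproduces all 12 entries of T, so T = (1, -1) ⊗ (1, -1) ⊗ (6, 9, -3) and rank(T) ≤ 1.
Equivalently every frontal slice T[:,:,k] is c[k] times the rank-1 matrix (1, -1) ⊗ (1, -1). So T has rank 1 (it is nonzero).

Yes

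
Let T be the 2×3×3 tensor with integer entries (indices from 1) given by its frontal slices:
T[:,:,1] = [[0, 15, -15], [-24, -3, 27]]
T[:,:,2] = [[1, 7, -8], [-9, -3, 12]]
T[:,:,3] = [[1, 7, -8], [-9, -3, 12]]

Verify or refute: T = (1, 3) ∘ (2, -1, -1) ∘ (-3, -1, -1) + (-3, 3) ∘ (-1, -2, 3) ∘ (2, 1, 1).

Yes

Reconstruct entrywise from the claimed factors. For example, T[1,2,2] = 7 and Σₗ aₗ[1]bₗ[2]cₗ[2] = (1)·(-1)·(-1) + (-3)·(-2)·(1) = 7; checking all 18 entries, every one matches. The claim holds.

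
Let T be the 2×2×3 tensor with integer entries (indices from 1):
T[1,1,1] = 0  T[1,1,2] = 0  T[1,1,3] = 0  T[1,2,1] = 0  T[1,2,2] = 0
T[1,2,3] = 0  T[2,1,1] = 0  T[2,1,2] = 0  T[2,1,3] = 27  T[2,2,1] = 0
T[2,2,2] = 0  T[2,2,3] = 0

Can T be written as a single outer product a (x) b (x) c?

Yes

If T = a (x) b (x) c then every fibre of T is a multiple of the corresponding factor, so read the factors off the fibres through the nonzero entry T[2,1,3] = 27.
The mode-1 fibre T[:,1,3] = [0, 27] gives a = [0, 1] (primitive direction); the mode-2 fibre T[2,:,3] = [27, 0] gives b = [1, 0]; then c[k] = T[2,1,k] / (a[2]·b[1]) = [0, 0, 27] / 1 = [0, 0, 27].
Expanding [0, 1] (x) [1, 0] (x) [0, 0, 27] reproduces all 12 entries of T, so T = [0, 1] (x) [1, 0] (x) [0, 0, 27] and rank(T) ≤ 1.
Equivalently every frontal slice T[:,:,k] is c[k] times the rank-1 matrix [0, 1] (x) [1, 0]. So T has rank 1 (it is nonzero).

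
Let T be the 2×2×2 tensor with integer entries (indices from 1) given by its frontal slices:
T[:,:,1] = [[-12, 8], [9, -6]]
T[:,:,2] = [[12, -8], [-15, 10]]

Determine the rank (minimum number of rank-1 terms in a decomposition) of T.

2

Lower bound: the mode-3 unfolding of T (rows indexed by k, columns by (i,j) = (1,1), (1,2), (2,1), (2,2)) is [[-12, 8, 9, -6], [12, -8, -15, 10]].
There the 2×2 minor on rows k ∈ {1, 2}, columns (i,j) ∈ {(1,1), (2,1)} is det [[-12, 9], [12, -15]] = 72 ≠ 0, so this unfolding has rank ≥ 2; CP rank is at least every unfolding rank, so rank(T) ≥ 2. (Flattening ranks never certify an upper bound on CP rank; for that we must actually write T with 2 rank-1 terms.)
Upper bound — finding two terms. Every mode-2 slice of T is a multiple of one matrix: T[:,j,:] = b[j]·M with b = [3, -2] and M = [[-4, 4], [3, -5]] (rows indexed by i, columns by k). So it suffices to write M as a sum of two rank-1 matrices.
Splitting M by its rows (i = 1, 2), M = [1, 0][-4, 4]ᵀ + [0, 1][3, -5]ᵀ.
Hence T = [1, 0] ⊗ [3, -2] ⊗ [-4, 4] + [0, 1] ⊗ [3, -2] ⊗ [3, -5], so rank(T) ≤ 2.
These bounds meet, so rank(T) = 2.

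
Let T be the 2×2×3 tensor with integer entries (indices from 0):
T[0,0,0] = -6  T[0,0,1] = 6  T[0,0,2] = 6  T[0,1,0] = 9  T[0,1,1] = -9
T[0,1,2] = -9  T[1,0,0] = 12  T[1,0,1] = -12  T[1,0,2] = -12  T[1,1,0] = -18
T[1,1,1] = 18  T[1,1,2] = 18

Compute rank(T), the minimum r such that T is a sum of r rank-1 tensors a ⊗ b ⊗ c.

1

Lower bound: T ≠ 0 (e.g. T[0,0,0] = -6), so rank(T) ≥ 1.
Upper bound: if T = a ⊗ b ⊗ c then every fibre of T is a multiple of the corresponding factor, so read the factors off the fibres through the nonzero entry T[0,0,0] = -6.
The mode-1 fibre T[:,0,0] = [-6, 12] gives a = (1, -2) (primitive direction); the mode-2 fibre T[0,:,0] = [-6, 9] gives b = (2, -3); then c[k] = T[0,0,k] / (a[0]·b[0]) = [-6, 6, 6] / 2 = (-3, 3, 3).
Expanding (1, -2) ⊗ (2, -3) ⊗ (-3, 3, 3) reproduces all 12 entries of T, so T = (1, -2) ⊗ (2, -3) ⊗ (-3, 3, 3) and rank(T) ≤ 1.
These bounds meet, so rank(T) = 1.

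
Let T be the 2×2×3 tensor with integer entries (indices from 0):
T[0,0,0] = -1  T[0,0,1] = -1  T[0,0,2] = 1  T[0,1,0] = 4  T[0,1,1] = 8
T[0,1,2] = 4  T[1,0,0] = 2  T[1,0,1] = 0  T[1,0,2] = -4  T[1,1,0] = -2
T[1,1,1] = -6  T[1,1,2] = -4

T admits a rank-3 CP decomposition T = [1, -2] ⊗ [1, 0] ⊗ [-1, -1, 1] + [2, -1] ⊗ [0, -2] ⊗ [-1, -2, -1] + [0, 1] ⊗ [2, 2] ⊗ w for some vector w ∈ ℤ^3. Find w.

w = [0, -1, -1]

Subtract the known terms from T to get the rank-1 residual R = [0, 1] ⊗ [2, 2] ⊗ w, so R[i,j,k] = a[i]·b[j]·w[k]. Pick indices with nonzero a[1]·b[0] = (1)·(2) = 2. Only the fibre through (1,0,·) is needed: R[1,0,:] = T[1,0,:] − Σₗ aₗ[1]bₗ[0]cₗ = [2, 0, -4] − (-2)·(1)·[-1, -1, 1] − (-1)·(0)·[-1, -2, -1] = [0, -2, -2]. Then w[k] = R[1,0,k] / 2 for each k, giving w = [0, -2, -2] / 2 = [0, -1, -1].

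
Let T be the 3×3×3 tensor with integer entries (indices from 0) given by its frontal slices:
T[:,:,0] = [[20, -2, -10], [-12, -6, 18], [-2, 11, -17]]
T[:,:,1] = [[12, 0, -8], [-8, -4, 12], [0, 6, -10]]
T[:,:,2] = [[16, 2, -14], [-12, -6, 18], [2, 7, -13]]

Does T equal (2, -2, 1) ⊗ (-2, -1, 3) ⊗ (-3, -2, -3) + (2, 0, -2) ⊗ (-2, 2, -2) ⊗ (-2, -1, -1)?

Yes

Reconstruct entrywise from the claimed factors. For example, T[2,1,0] = 11 and Σₗ aₗ[2]bₗ[1]cₗ[0] = (1)·(-1)·(-3) + (-2)·(2)·(-2) = 11; checking all 27 entries, every one matches. The claim holds.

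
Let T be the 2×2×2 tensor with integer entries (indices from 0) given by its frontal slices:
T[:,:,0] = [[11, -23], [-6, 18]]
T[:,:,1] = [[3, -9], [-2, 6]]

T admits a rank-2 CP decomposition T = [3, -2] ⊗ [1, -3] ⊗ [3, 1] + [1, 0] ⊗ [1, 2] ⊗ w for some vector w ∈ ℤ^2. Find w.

w = [2, 0]

Subtract the known terms from T to get the rank-1 residual R = [1, 0] ⊗ [1, 2] ⊗ w, so R[i,j,k] = a[i]·b[j]·w[k]. Pick indices with nonzero a[0]·b[0] = (1)·(1) = 1. Only the fibre through (0,0,·) is needed: R[0,0,:] = T[0,0,:] − Σₗ aₗ[0]bₗ[0]cₗ = [11, 3] − (3)·(1)·[3, 1] = [2, 0]. Then w[k] = R[0,0,k] / 1 for each k, giving w = [2, 0] / 1 = [2, 0].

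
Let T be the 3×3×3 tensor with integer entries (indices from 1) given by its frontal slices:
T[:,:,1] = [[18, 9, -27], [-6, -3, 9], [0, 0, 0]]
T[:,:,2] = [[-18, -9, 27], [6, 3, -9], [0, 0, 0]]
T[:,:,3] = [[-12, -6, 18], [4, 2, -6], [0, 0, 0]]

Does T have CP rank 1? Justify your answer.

Yes

If T = a ∘ b ∘ c then every fibre of T is a multiple of the corresponding factor, so read the factors off the fibres through the nonzero entry T[1,1,1] = 18.
The mode-1 fibre T[:,1,1] = [18, -6, 0] gives a = [3, -1, 0] (primitive direction); the mode-2 fibre T[1,:,1] = [18, 9, -27] gives b = [2, 1, -3]; then c[k] = T[1,1,k] / (a[1]·b[1]) = [18, -18, -12] / 6 = [3, -3, -2].
Expanding [3, -1, 0] ∘ [2, 1, -3] ∘ [3, -3, -2] reproduces all 27 entries of T, so T = [3, -1, 0] ∘ [2, 1, -3] ∘ [3, -3, -2] and rank(T) ≤ 1.
Equivalently every frontal slice T[:,:,k] is c[k] times the rank-1 matrix [3, -1, 0] ∘ [2, 1, -3]. So T has rank 1 (it is nonzero).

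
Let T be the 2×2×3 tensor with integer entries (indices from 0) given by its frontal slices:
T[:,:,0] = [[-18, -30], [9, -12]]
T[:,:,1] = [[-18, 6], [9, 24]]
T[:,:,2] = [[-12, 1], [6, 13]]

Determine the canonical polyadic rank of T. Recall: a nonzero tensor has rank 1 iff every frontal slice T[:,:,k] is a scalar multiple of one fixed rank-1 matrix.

Lower bound: the mode-1 unfolding of T (rows indexed by i, columns by (j,k) = (0,0), (0,1), (0,2), (1,0), (1,1), (1,2)) is [[-18, -18, -12, -30, 6, 1], [9, 9, 6, -12, 24, 13]].
There the 2×2 minor on rows i ∈ {0, 1}, columns (j,k) ∈ {(0,0), (1,0)} is det [[-18, -30], [9, -12]] = 486 ≠ 0, so this unfolding has rank ≥ 2; CP rank is at least every unfolding rank, so rank(T) ≥ 2. (Unfolding ranks only ever bound the CP rank from below — rank(T) can be strictly larger than all of them — so the matching upper bound has to come from an explicit 2-term decomposition.)
Upper bound — finding two terms. Write S_k = T[:,:,k] for the frontal slices: S₀ = [[-18, -30], [9, -12]], S₁ = [[-18, 6], [9, 24]], S₂ = [[-12, 1], [6, 13]].
If T = a₁ ⊗ b₁ ⊗ c₁ + a₂ ⊗ b₂ ⊗ c₂ then each S_k = c₁[k]·a₁b₁ᵀ + c₂[k]·a₂b₂ᵀ. S₀ and S₁ are linearly independent, so a₁b₁ᵀ and a₂b₂ᵀ must span the same plane of matrices: they are the rank-1 matrices of the form x·S₀ + y·S₁.
det(x·S₀ + y·S₁) is 486·x² − 486·y² = 486·(x − y)(x + y), vanishing at (x:y) = (1:1) and (1:-1).
M₁ = S₀ + S₁ = [[-36, -24], [18, 12]] = (-6)·(2, -1)(3, 2)ᵀ and M₂ = S₀ − S₁ = [[0, -36], [0, -36]] = (-36)·(1, 1)(0, 1)ᵀ, so take a₁ = (2, -1), b₁ = (3, 2), a₂ = (1, 1), b₂ = (0, 1).
Each slice is an integer combination of E₁ = a₁b₁ᵀ and E₂ = a₂b₂ᵀ: S₀ = −3·E₁ − 18·E₂, S₁ = −3·E₁ + 18·E₂, S₂ = −2·E₁ + 9·E₂; reading off coefficients, c₁ = (-3, -3, -2) and c₂ = (-18, 18, 9).
Hence T = (2, -1) ⊗ (3, 2) ⊗ (-3, -3, -2) + (1, 1) ⊗ (0, 1) ⊗ (-18, 18, 9), so rank(T) ≤ 2.
These bounds meet, so rank(T) = 2.
Check entry T[1,1,0] = -12: (-1)·(2)·(-3) + (1)·(1)·(-18) = -12.

2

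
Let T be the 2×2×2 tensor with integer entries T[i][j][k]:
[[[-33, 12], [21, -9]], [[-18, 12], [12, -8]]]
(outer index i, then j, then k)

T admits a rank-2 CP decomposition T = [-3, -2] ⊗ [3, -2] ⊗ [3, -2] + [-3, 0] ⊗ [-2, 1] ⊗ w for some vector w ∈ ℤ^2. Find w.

Subtract the known terms from T to get the rank-1 residual R = [-3, 0] ⊗ [-2, 1] ⊗ w, so R[i,j,k] = a[i]·b[j]·w[k]. Pick indices with nonzero a[0]·b[0] = (-3)·(-2) = 6. Only the fibre through (0,0,·) is needed: R[0,0,:] = T[0,0,:] − Σₗ aₗ[0]bₗ[0]cₗ = [-33, 12] − (-3)·(3)·[3, -2] = [-6, -6]. Then w[k] = R[0,0,k] / 6 for each k, giving w = [-6, -6] / 6 = [-1, -1].

w = [-1, -1]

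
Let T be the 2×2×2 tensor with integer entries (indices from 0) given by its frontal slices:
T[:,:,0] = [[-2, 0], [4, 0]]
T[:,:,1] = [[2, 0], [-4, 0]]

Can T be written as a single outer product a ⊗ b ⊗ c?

Yes

If T = a ⊗ b ⊗ c then every fibre of T is a multiple of the corresponding factor, so read the factors off the fibres through the nonzero entry T[0,0,0] = -2.
The mode-1 fibre T[:,0,0] = [-2, 4] gives a = [1, -2] (primitive direction); the mode-2 fibre T[0,:,0] = [-2, 0] gives b = [1, 0]; then c[k] = T[0,0,k] / (a[0]·b[0]) = [-2, 2] / 1 = [-2, 2].
Expanding [1, -2] ⊗ [1, 0] ⊗ [-2, 2] reproduces all 8 entries of T, so T = [1, -2] ⊗ [1, 0] ⊗ [-2, 2] and rank(T) ≤ 1.
Equivalently every frontal slice T[:,:,k] is c[k] times the rank-1 matrix [1, -2] ⊗ [1, 0]. So T has rank 1 (it is nonzero).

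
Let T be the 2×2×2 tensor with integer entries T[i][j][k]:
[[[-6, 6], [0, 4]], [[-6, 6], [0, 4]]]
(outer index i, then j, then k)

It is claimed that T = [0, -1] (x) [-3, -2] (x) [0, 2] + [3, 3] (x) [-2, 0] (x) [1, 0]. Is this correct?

Reconstruct entry (0,0,1) from the claimed factors: Σₗ aₗ[0]bₗ[0]cₗ[1] = (0)·(-3)·(2) + (3)·(-2)·(0) = 0, but T[0,0,1] = 6. The claim is false.

No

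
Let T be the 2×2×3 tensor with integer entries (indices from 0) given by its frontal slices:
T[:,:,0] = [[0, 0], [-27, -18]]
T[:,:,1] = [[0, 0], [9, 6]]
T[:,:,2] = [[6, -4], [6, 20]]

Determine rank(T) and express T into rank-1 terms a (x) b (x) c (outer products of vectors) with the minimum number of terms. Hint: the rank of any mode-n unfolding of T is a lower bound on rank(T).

rank(T) = 2

Lower bound: the mode-3 unfolding of T (rows indexed by k, columns by (i,j) = (0,0), (0,1), (1,0), (1,1)) is [[0, 0, -27, -18], [0, 0, 9, 6], [6, -4, 6, 20]].
There the 2×2 minor on rows k ∈ {0, 2}, columns (i,j) ∈ {(0,0), (1,0)} is det [[0, -27], [6, 6]] = 162 ≠ 0, so this unfolding has rank ≥ 2; CP rank is at least every unfolding rank, so rank(T) ≥ 2. (Flattening ranks never certify an upper bound on CP rank; for that we must actually write T with 2 rank-1 terms.)
Upper bound — finding two terms. Write S_k = T[:,:,k] for the frontal slices: S₀ = [[0, 0], [-27, -18]], S₁ = [[0, 0], [9, 6]], S₂ = [[6, -4], [6, 20]].
If T = a₁ (x) b₁ (x) c₁ + a₂ (x) b₂ (x) c₂ then each S_k = c₁[k]·a₁b₁ᵀ + c₂[k]·a₂b₂ᵀ. S₀ and S₂ are linearly independent, so a₁b₁ᵀ and a₂b₂ᵀ must span the same plane of matrices: they are the rank-1 matrices of the form x·S₀ + y·S₂.
det(x·S₀ + y·S₂) is −216·xy + 144·y² = (-72)·(3·x − 2·y)(y), vanishing at (x:y) = (2:3) and (1:0).
M₁ = 2·S₀ + 3·S₂ = [[18, -12], [-36, 24]] = 6·[1, -2][3, -2]ᵀ and M₂ = S₀ = [[0, 0], [-27, -18]] = (-9)·[0, 1][3, 2]ᵀ, so take a₁ = [1, -2], b₁ = [3, -2], a₂ = [0, 1], b₂ = [3, 2].
Each slice is an integer combination of E₁ = a₁b₁ᵀ and E₂ = a₂b₂ᵀ: S₀ = −9·E₂, S₁ = 3·E₂, S₂ = 2·E₁ + 6·E₂; reading off coefficients, c₁ = [0, 0, 2] and c₂ = [-9, 3, 6].
Hence T = [1, -2] (x) [3, -2] (x) [0, 0, 2] + [0, 1] (x) [3, 2] (x) [-9, 3, 6], so rank(T) ≤ 2.
These bounds meet, so rank(T) = 2.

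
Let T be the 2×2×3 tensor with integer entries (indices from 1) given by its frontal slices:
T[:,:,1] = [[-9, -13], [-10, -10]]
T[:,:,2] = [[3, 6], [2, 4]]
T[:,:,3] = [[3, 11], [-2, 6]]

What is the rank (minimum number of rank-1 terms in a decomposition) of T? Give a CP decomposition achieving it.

Lower bound: the mode-2 unfolding of T (rows indexed by j, columns by (i,k) = (1,1), (1,2), (1,3), (2,1), (2,2), (2,3)) is [[-9, 3, 3, -10, 2, -2], [-13, 6, 11, -10, 4, 6]].
There the 2×2 minor on rows j ∈ {1, 2}, columns (i,k) ∈ {(1,1), (1,2)} is det [[-9, 3], [-13, 6]] = -15 ≠ 0, so this unfolding has rank ≥ 2; CP rank is at least every unfolding rank, so rank(T) ≥ 2. (This is only a lower bound: in general the CP rank may exceed every unfolding rank, so we still need to exhibit 2 rank-1 terms summing to T.)
Upper bound — finding two terms. Write S_k = T[:,:,k] for the frontal slices: S₁ = [[-9, -13], [-10, -10]], S₂ = [[3, 6], [2, 4]], S₃ = [[3, 11], [-2, 6]].
If T = a₁ ∘ b₁ ∘ c₁ + a₂ ∘ b₂ ∘ c₂ then each S_k = c₁[k]·a₁b₁ᵀ + c₂[k]·a₂b₂ᵀ. S₁ and S₂ are linearly independent, so a₁b₁ᵀ and a₂b₂ᵀ must span the same plane of matrices: they are the rank-1 matrices of the form x·S₁ + y·S₂.
det(x·S₁ + y·S₂) is −40·x² + 20·xy = (-20)·(2·x − y)(x), vanishing at (x:y) = (1:2) and (0:1).
M₁ = S₁ + 2·S₂ = [[-3, -1], [-6, -2]] = −[1, 2][3, 1]ᵀ and M₂ = S₂ = [[3, 6], [2, 4]] = [3, 2][1, 2]ᵀ, so take a₁ = [1, 2], b₁ = [3, 1], a₂ = [3, 2], b₂ = [1, 2].
Each slice is an integer combination of E₁ = a₁b₁ᵀ and E₂ = a₂b₂ᵀ: S₁ = −E₁ − 2·E₂, S₂ = E₂, S₃ = −E₁ + 2·E₂; reading off coefficients, c₁ = [-1, 0, -1] and c₂ = [-2, 1, 2].
Hence T = [1, 2] ∘ [3, 1] ∘ [-1, 0, -1] + [3, 2] ∘ [1, 2] ∘ [-2, 1, 2], so rank(T) ≤ 2.
These bounds meet, so rank(T) = 2.

rank(T) = 2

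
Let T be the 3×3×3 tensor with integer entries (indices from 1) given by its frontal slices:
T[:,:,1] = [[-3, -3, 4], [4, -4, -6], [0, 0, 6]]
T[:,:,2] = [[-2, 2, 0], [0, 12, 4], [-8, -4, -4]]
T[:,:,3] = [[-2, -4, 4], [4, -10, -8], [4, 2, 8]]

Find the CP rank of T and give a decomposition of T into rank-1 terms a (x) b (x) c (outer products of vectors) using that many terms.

Lower bound: the mode-2 unfolding of T (rows indexed by j, columns by (i,k) = (1,1), (1,2), (1,3), (2,1), (2,2), (2,3), (3,1), (3,2), (3,3)) is [[-3, -2, -2, 4, 0, 4, 0, -8, 4], [-3, 2, -4, -4, 12, -10, 0, -4, 2], [4, 0, 4, -6, 4, -8, 6, -4, 8]].
There the 3×3 minor on rows j ∈ {1, 2, 3}, columns (i,k) ∈ {(1,1), (1,2), (2,1)} is det [[-3, -2, 4], [-3, 2, -4], [4, 0, -6]] = 72 ≠ 0, so this unfolding has rank ≥ 3; CP rank is at least every unfolding rank, so rank(T) ≥ 3. (This is only a lower bound: in general the CP rank may exceed every unfolding rank, so we still need to exhibit 3 rank-1 terms summing to T.)
Upper bound: T is a sum of 3 rank-1 terms, T = [0, 1, -1] (x) [1, 2, 1] (x) [-2, 4, -4] + [1, -1, 1] (x) [2, 1, -2] (x) [-2, 0, -2] + [1, 2, 2] (x) [1, -1, 0] (x) [1, -2, 2] (one valid choice — decompositions are not unique — normalised so each a, b is primitive with positive first nonzero entry; check it by expanding all entries), so rank(T) ≤ 3.
These bounds meet, so rank(T) = 3.

rank(T) = 3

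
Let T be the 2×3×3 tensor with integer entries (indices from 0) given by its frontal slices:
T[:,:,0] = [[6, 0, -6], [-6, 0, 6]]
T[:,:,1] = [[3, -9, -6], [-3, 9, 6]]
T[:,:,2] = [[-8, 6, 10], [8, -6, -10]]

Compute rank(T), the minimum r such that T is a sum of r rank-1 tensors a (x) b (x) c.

2

Lower bound: the mode-2 unfolding of T (rows indexed by j, columns by (i,k) = (0,0), (0,1), (0,2), (1,0), (1,1), (1,2)) is [[6, 3, -8, -6, -3, 8], [0, -9, 6, 0, 9, -6], [-6, -6, 10, 6, 6, -10]].
There the 2×2 minor on rows j ∈ {0, 1}, columns (i,k) ∈ {(0,0), (0,1)} is det [[6, 3], [0, -9]] = -54 ≠ 0, so this unfolding has rank ≥ 2; CP rank is at least every unfolding rank, so rank(T) ≥ 2. (This is only a lower bound: in general the CP rank may exceed every unfolding rank, so we still need to exhibit 2 rank-1 terms summing to T.)
Upper bound — finding two terms. Every mode-1 slice of T is a multiple of one matrix: T[i,:,:] = a[i]·M with a = (1, -1) and M = [[6, 3, -8], [0, -9, 6], [-6, -6, 10]] (rows indexed by j, columns by k). So it suffices to write M as a sum of two rank-1 matrices.
The rows of M satisfy (row 1) = 3·(row 0) + 3·(row 2), so splitting by rows, M = (1, 3, 0)(6, 3, -8)ᵀ + (0, 3, 1)(-6, -6, 10)ᵀ.
Hence T = (1, -1) (x) (1, 3, 0) (x) (6, 3, -8) + (1, -1) (x) (0, 3, 1) (x) (-6, -6, 10), so rank(T) ≤ 2.
These bounds meet, so rank(T) = 2.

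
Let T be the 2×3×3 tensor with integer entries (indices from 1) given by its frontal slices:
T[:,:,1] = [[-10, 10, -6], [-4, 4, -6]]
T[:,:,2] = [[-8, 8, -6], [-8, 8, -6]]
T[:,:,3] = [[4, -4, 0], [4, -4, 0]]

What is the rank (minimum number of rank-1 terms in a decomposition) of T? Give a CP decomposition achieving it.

rank(T) = 3

Lower bound: the mode-3 unfolding of T (rows indexed by k, columns by (i,j) = (1,1), (1,2), (1,3), (2,1), (2,2), (2,3)) is [[-10, 10, -6, -4, 4, -6], [-8, 8, -6, -8, 8, -6], [4, -4, 0, 4, -4, 0]].
There the 3×3 minor on rows k ∈ {1, 2, 3}, columns (i,j) ∈ {(1,1), (1,3), (2,1)} is det [[-10, -6, -4], [-8, -6, -8], [4, 0, 4]] = 144 ≠ 0, so this unfolding has rank ≥ 3; CP rank is at least every unfolding rank, so rank(T) ≥ 3. (This is only a lower bound: in general the CP rank may exceed every unfolding rank, so we still need to exhibit 3 rank-1 terms summing to T.)
Upper bound: T is a sum of 3 rank-1 terms, T = [1, -2] (x) [1, -1, 0] (x) [-2, 0, 0] + [1, 1] (x) [1, -1, 1] (x) [-4, -4, -4] + [1, 1] (x) [2, -2, 1] (x) [-2, -2, 4] (written with every a and b primitive with positive leading entry and the scale carried by c; CP decompositions are not unique, and this one is verified by expanding entrywise), so rank(T) ≤ 3.
These bounds meet, so rank(T) = 3.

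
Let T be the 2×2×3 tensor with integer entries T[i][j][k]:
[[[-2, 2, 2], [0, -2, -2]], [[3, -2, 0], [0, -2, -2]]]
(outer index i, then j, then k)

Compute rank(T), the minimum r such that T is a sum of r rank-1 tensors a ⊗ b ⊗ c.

Lower bound: the mode-3 unfolding of T (rows indexed by k, columns by (i,j) = (0,0), (0,1), (1,0), (1,1)) is [[-2, 0, 3, 0], [2, -2, -2, -2], [2, -2, 0, -2]].
There the 3×3 minor on rows k ∈ {0, 1, 2}, columns (i,j) ∈ {(0,0), (0,1), (1,0)} is det [[-2, 0, 3], [2, -2, -2], [2, -2, 0]] = 8 ≠ 0, so this unfolding has rank ≥ 3; CP rank is at least every unfolding rank, so rank(T) ≥ 3. (This is only a lower bound: in general the CP rank may exceed every unfolding rank, so we still need to exhibit 3 rank-1 terms summing to T.)
Upper bound: T is a sum of 3 rank-1 terms, T = [1, 1] ⊗ [1, 1] ⊗ [0, -2, -2] + [2, -1] ⊗ [1, 0] ⊗ [-2, 1, 0] + [2, 1] ⊗ [1, 0] ⊗ [1, 1, 2] (written with every a and b primitive with positive leading entry and the scale carried by c; CP decompositions are not unique, and this one is verified by expanding entrywise), so rank(T) ≤ 3.
These bounds meet, so rank(T) = 3.

3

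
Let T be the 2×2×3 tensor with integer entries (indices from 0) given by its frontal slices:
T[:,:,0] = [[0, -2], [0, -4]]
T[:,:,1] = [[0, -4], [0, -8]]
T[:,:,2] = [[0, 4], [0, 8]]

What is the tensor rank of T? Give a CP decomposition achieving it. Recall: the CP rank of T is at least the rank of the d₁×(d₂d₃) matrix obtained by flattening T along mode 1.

Lower bound: T ≠ 0 (e.g. T[0,1,0] = -2), so rank(T) ≥ 1.
Upper bound: if T = a (x) b (x) c then every fibre of T is a multiple of the corresponding factor, so read the factors off the fibres through the nonzero entry T[0,1,0] = -2.
The mode-1 fibre T[:,1,0] = [-2, -4] gives a = (1, 2) (primitive direction); the mode-2 fibre T[0,:,0] = [0, -2] gives b = (0, 1); then c[k] = T[0,1,k] / (a[0]·b[1]) = [-2, -4, 4] / 1 = (-2, -4, 4).
Expanding (1, 2) (x) (0, 1) (x) (-2, -4, 4) reproduces all 12 entries of T, so T = (1, 2) (x) (0, 1) (x) (-2, -4, 4) and rank(T) ≤ 1.
These bounds meet, so rank(T) = 1.

rank(T) = 1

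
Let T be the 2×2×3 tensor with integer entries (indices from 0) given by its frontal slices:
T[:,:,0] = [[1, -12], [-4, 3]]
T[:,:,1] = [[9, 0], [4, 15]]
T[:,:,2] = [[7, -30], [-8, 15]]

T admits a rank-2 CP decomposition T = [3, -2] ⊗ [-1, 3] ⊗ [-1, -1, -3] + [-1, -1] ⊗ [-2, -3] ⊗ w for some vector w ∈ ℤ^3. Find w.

w = [-1, 3, -1]

Subtract the known terms from T to get the rank-1 residual R = [-1, -1] ⊗ [-2, -3] ⊗ w, so R[i,j,k] = a[i]·b[j]·w[k]. Pick indices with nonzero a[0]·b[0] = (-1)·(-2) = 2. Only the fibre through (0,0,·) is needed: R[0,0,:] = T[0,0,:] − Σₗ aₗ[0]bₗ[0]cₗ = [1, 9, 7] − (3)·(-1)·[-1, -1, -3] = [-2, 6, -2]. Then w[k] = R[0,0,k] / 2 for each k, giving w = [-2, 6, -2] / 2 = [-1, 3, -1].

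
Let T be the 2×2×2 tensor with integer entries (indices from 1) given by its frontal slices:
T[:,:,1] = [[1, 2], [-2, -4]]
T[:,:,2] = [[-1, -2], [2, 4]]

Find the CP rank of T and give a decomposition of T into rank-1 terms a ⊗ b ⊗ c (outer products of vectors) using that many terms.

Lower bound: T ≠ 0 (e.g. T[1,1,1] = 1), so rank(T) ≥ 1.
Upper bound: if T = a ⊗ b ⊗ c then every fibre of T is a multiple of the corresponding factor, so read the factors off the fibres through the nonzero entry T[1,1,1] = 1.
The mode-1 fibre T[:,1,1] = [1, -2] gives a = (1, -2) (primitive direction); the mode-2 fibre T[1,:,1] = [1, 2] gives b = (1, 2); then c[k] = T[1,1,k] / (a[1]·b[1]) = [1, -1] / 1 = (1, -1).
Expanding (1, -2) ⊗ (1, 2) ⊗ (1, -1) reproduces all 8 entries of T, so T = (1, -2) ⊗ (1, 2) ⊗ (1, -1) and rank(T) ≤ 1.
These bounds meet, so rank(T) = 1.

rank(T) = 1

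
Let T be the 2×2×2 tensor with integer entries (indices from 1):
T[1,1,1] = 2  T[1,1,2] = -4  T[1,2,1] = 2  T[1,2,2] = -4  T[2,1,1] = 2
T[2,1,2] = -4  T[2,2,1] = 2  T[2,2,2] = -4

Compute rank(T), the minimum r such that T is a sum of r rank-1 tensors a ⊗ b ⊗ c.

1

Lower bound: T ≠ 0 (e.g. T[1,1,1] = 2), so rank(T) ≥ 1.
Upper bound: if T = a ⊗ b ⊗ c then every fibre of T is a multiple of the corresponding factor, so read the factors off the fibres through the nonzero entry T[1,1,1] = 2.
The mode-1 fibre T[:,1,1] = [2, 2] gives a = [1, 1] (primitive direction); the mode-2 fibre T[1,:,1] = [2, 2] gives b = [1, 1]; then c[k] = T[1,1,k] / (a[1]·b[1]) = [2, -4] / 1 = [2, -4].
Expanding [1, 1] ⊗ [1, 1] ⊗ [2, -4] reproduces all 8 entries of T, so T = [1, 1] ⊗ [1, 1] ⊗ [2, -4] and rank(T) ≤ 1.
These bounds meet, so rank(T) = 1.
Check entry T[1,2,1] = 2: (1)·(1)·(2) = 2.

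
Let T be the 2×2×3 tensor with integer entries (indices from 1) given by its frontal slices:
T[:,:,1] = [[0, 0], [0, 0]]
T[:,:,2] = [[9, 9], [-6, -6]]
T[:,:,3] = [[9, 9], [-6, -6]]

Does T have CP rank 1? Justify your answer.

If T = a (x) b (x) c then every fibre of T is a multiple of the corresponding factor, so read the factors off the fibres through the nonzero entry T[1,1,2] = 9.
The mode-1 fibre T[:,1,2] = [9, -6] gives a = [3, -2] (primitive direction); the mode-2 fibre T[1,:,2] = [9, 9] gives b = [1, 1]; then c[k] = T[1,1,k] / (a[1]·b[1]) = [0, 9, 9] / 3 = [0, 3, 3].
Expanding [3, -2] (x) [1, 1] (x) [0, 3, 3] reproduces all 12 entries of T, so T = [3, -2] (x) [1, 1] (x) [0, 3, 3] and rank(T) ≤ 1.
Equivalently every frontal slice T[:,:,k] is c[k] times the rank-1 matrix [3, -2] (x) [1, 1]. So T has rank 1 (it is nonzero).

Yes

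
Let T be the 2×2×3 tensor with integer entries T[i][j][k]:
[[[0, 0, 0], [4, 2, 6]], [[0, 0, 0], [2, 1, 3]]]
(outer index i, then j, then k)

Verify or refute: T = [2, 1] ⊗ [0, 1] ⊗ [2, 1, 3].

Yes

Reconstruct entrywise from the claimed factors. For example, T[0,1,0] = 4 and Σₗ aₗ[0]bₗ[1]cₗ[0] = (2)·(1)·(2) = 4; checking all 12 entries, every one matches. The claim holds.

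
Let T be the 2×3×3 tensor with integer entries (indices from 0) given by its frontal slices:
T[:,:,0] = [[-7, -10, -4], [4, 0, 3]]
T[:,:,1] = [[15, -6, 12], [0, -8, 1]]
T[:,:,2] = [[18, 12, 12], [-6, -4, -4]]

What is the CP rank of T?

Lower bound: the mode-3 unfolding of T (rows indexed by k, columns by (i,j) = (0,0), (0,1), (0,2), (1,0), (1,1), (1,2)) is [[-7, -10, -4, 4, 0, 3], [15, -6, 12, 0, -8, 1], [18, 12, 12, -6, -4, -4]].
There the 2×2 minor on rows k ∈ {0, 1}, columns (i,j) ∈ {(0,0), (0,1)} is det [[-7, -10], [15, -6]] = 192 ≠ 0, so this unfolding has rank ≥ 2; CP rank is at least every unfolding rank, so rank(T) ≥ 2. (Unfolding ranks only ever bound the CP rank from below — rank(T) can be strictly larger than all of them — so the matching upper bound has to come from an explicit 2-term decomposition.)
Upper bound — finding two terms. Write S_k = T[:,:,k] for the frontal slices: S₀ = [[-7, -10, -4], [4, 0, 3]], S₁ = [[15, -6, 12], [0, -8, 1]], S₂ = [[18, 12, 12], [-6, -4, -4]].
If T = a₁ ⊗ b₁ ⊗ c₁ + a₂ ⊗ b₂ ⊗ c₂ then each S_k = c₁[k]·a₁b₁ᵀ + c₂[k]·a₂b₂ᵀ. S₀ and S₁ are linearly independent, so a₁b₁ᵀ and a₂b₂ᵀ must span the same plane of matrices: they are the rank-1 matrices of the form x·S₀ + y·S₁.
The 2×2 minor of x·S₀ + y·S₁ on rows {0,1}, columns {0,1} is 40·x² + 80·xy − 120·y² = 40·(x + 3·y)(x − y), vanishing at (x:y) = (3:-1) and (1:1).
M₁ = 3·S₀ − S₁ = [[-36, -24, -24], [12, 8, 8]] = (-4)·(3, -1)(3, 2, 2)ᵀ and M₂ = S₀ + S₁ = [[8, -16, 8], [4, -8, 4]] = 4·(2, 1)(1, -2, 1)ᵀ, so take a₁ = (3, -1), b₁ = (3, 2, 2), a₂ = (2, 1), b₂ = (1, -2, 1).
Each slice is an integer combination of E₁ = a₁b₁ᵀ and E₂ = a₂b₂ᵀ: S₀ = −E₁ + E₂, S₁ = E₁ + 3·E₂, S₂ = 2·E₁; reading off coefficients, c₁ = (-1, 1, 2) and c₂ = (1, 3, 0).
Hence T = (3, -1) ⊗ (3, 2, 2) ⊗ (-1, 1, 2) + (2, 1) ⊗ (1, -2, 1) ⊗ (1, 3, 0), so rank(T) ≤ 2.
These bounds meet, so rank(T) = 2.
Check entry T[0,2,2] = 12: (3)·(2)·(2) + (2)·(1)·(0) = 12.

2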